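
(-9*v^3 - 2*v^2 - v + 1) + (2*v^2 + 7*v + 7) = -9*v^3 + 6*v + 8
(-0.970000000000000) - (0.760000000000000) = -1.73000000000000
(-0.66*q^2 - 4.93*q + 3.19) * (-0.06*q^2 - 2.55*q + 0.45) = 0.0396*q^4 + 1.9788*q^3 + 12.0831*q^2 - 10.353*q + 1.4355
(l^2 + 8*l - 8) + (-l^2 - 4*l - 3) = 4*l - 11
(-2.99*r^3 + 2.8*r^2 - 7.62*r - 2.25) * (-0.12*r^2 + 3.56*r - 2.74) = 0.3588*r^5 - 10.9804*r^4 + 19.075*r^3 - 34.5292*r^2 + 12.8688*r + 6.165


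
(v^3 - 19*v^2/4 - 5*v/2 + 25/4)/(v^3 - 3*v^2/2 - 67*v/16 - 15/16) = 4*(v^2 - 6*v + 5)/(4*v^2 - 11*v - 3)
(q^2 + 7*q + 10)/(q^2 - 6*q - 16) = (q + 5)/(q - 8)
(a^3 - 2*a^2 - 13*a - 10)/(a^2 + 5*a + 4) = (a^2 - 3*a - 10)/(a + 4)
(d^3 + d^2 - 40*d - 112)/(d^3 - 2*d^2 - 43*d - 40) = (-d^3 - d^2 + 40*d + 112)/(-d^3 + 2*d^2 + 43*d + 40)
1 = 1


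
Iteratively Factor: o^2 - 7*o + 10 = (o - 5)*(o - 2)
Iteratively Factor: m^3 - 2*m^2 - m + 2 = (m + 1)*(m^2 - 3*m + 2) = (m - 2)*(m + 1)*(m - 1)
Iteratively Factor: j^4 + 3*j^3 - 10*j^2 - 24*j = (j - 3)*(j^3 + 6*j^2 + 8*j) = (j - 3)*(j + 2)*(j^2 + 4*j) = (j - 3)*(j + 2)*(j + 4)*(j)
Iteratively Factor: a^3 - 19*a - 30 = (a + 3)*(a^2 - 3*a - 10) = (a - 5)*(a + 3)*(a + 2)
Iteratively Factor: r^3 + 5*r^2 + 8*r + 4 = (r + 1)*(r^2 + 4*r + 4) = (r + 1)*(r + 2)*(r + 2)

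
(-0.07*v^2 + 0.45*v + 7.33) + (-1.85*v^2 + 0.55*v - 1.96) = -1.92*v^2 + 1.0*v + 5.37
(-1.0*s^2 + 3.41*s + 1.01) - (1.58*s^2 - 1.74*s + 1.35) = -2.58*s^2 + 5.15*s - 0.34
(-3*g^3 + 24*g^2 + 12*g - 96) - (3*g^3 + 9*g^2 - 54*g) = -6*g^3 + 15*g^2 + 66*g - 96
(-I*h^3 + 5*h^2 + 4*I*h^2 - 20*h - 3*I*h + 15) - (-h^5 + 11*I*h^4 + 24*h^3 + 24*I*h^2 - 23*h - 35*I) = h^5 - 11*I*h^4 - 24*h^3 - I*h^3 + 5*h^2 - 20*I*h^2 + 3*h - 3*I*h + 15 + 35*I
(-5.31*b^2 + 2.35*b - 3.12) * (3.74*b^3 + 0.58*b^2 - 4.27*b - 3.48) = -19.8594*b^5 + 5.7092*b^4 + 12.3679*b^3 + 6.6347*b^2 + 5.1444*b + 10.8576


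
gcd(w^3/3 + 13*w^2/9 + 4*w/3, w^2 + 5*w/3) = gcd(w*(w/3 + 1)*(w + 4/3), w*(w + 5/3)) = w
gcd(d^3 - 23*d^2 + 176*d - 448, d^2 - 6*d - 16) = d - 8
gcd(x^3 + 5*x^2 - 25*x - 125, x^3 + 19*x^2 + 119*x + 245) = x + 5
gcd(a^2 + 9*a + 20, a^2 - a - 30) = a + 5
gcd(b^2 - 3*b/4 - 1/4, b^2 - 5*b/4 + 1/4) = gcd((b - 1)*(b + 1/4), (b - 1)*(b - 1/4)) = b - 1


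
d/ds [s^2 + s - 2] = 2*s + 1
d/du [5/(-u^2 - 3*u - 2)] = 5*(2*u + 3)/(u^2 + 3*u + 2)^2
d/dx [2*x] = 2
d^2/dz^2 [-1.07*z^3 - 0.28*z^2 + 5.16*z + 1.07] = -6.42*z - 0.56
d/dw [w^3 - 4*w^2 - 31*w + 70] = 3*w^2 - 8*w - 31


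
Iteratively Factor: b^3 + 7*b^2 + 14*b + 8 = (b + 4)*(b^2 + 3*b + 2) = (b + 2)*(b + 4)*(b + 1)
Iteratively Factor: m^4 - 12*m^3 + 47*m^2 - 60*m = (m - 3)*(m^3 - 9*m^2 + 20*m) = m*(m - 3)*(m^2 - 9*m + 20) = m*(m - 4)*(m - 3)*(m - 5)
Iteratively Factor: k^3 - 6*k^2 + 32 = (k - 4)*(k^2 - 2*k - 8) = (k - 4)*(k + 2)*(k - 4)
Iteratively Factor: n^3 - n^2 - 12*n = (n + 3)*(n^2 - 4*n) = (n - 4)*(n + 3)*(n)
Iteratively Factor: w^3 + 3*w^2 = (w + 3)*(w^2) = w*(w + 3)*(w)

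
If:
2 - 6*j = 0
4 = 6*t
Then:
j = 1/3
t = 2/3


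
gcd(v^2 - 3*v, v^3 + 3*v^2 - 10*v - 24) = v - 3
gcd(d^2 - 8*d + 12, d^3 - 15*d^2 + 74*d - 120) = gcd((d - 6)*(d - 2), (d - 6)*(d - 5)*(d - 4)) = d - 6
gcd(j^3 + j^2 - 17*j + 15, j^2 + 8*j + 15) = j + 5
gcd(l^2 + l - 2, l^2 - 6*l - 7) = 1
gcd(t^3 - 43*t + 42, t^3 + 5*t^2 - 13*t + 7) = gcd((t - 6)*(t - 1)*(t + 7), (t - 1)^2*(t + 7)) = t^2 + 6*t - 7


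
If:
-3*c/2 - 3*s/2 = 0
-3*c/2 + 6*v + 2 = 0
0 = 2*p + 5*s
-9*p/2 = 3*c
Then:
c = 0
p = 0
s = 0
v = -1/3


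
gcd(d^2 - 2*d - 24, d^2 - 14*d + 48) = d - 6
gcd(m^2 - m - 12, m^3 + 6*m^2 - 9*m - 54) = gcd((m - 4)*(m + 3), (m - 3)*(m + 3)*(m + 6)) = m + 3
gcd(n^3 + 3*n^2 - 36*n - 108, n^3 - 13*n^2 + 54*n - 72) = n - 6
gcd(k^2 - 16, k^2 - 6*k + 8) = k - 4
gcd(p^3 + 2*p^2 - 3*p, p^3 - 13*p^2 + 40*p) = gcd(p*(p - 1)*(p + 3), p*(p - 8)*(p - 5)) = p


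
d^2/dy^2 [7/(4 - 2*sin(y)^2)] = 7*(2*sin(y)^4 + sin(y)^2 - 2)/(sin(y)^2 - 2)^3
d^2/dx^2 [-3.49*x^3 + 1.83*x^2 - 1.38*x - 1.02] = 3.66 - 20.94*x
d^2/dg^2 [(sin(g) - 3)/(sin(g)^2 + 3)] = (-9*sin(g)^5 + 12*sin(g)^4 - 54*sin(g)^2 - 7*sin(g) - 15*sin(3*g)/2 + sin(5*g)/2 + 18)/(sin(g)^2 + 3)^3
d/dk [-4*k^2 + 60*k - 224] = 60 - 8*k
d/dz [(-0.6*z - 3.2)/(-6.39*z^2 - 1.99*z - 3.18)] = (3.834*z^2 + 1.194*z - (0.6*z + 3.2)*(12.78*z + 1.99) + 1.908)/(6.39*z^2 + 1.99*z + 3.18)^2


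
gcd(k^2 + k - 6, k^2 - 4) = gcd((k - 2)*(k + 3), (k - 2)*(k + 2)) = k - 2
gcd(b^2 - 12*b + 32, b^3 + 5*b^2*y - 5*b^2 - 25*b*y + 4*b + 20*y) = b - 4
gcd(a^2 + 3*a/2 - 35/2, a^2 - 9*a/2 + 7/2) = a - 7/2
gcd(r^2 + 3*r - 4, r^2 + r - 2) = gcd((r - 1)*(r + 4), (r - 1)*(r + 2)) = r - 1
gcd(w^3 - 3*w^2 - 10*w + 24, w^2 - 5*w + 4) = w - 4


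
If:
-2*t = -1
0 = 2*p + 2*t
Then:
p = -1/2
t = 1/2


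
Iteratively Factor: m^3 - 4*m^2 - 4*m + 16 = (m + 2)*(m^2 - 6*m + 8) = (m - 4)*(m + 2)*(m - 2)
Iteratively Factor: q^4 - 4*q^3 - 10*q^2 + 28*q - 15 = (q - 1)*(q^3 - 3*q^2 - 13*q + 15) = (q - 1)^2*(q^2 - 2*q - 15) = (q - 5)*(q - 1)^2*(q + 3)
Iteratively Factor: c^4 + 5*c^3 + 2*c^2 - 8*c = (c + 2)*(c^3 + 3*c^2 - 4*c) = (c + 2)*(c + 4)*(c^2 - c) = (c - 1)*(c + 2)*(c + 4)*(c)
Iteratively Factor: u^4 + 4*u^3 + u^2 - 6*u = (u)*(u^3 + 4*u^2 + u - 6) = u*(u - 1)*(u^2 + 5*u + 6) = u*(u - 1)*(u + 3)*(u + 2)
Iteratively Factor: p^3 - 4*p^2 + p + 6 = (p - 3)*(p^2 - p - 2) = (p - 3)*(p + 1)*(p - 2)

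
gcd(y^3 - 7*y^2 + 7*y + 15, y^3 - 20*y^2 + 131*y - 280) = y - 5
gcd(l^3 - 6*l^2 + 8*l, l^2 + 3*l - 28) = l - 4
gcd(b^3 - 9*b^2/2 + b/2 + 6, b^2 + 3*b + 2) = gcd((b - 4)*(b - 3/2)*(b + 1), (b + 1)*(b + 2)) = b + 1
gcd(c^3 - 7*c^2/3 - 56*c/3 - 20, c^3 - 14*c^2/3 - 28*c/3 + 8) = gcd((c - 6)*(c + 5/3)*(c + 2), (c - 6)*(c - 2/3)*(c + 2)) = c^2 - 4*c - 12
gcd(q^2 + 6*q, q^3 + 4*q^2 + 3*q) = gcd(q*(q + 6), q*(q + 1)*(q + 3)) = q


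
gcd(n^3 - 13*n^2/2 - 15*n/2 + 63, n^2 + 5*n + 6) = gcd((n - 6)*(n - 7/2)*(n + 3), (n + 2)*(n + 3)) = n + 3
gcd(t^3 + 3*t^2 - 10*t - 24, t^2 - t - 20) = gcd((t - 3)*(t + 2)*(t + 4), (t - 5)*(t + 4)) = t + 4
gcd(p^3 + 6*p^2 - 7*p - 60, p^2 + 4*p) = p + 4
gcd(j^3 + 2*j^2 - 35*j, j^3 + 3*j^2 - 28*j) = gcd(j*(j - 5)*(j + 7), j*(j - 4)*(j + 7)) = j^2 + 7*j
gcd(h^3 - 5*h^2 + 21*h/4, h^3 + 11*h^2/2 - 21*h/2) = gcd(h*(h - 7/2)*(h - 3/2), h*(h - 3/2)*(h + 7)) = h^2 - 3*h/2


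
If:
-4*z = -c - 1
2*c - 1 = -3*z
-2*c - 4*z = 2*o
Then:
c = 1/11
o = -7/11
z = 3/11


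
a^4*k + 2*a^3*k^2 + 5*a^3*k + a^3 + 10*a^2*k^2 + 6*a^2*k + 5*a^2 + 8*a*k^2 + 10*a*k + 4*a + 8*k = (a + 1)*(a + 4)*(a + 2*k)*(a*k + 1)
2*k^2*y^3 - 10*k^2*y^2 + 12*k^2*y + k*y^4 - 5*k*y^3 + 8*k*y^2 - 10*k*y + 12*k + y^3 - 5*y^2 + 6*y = (2*k + y)*(y - 3)*(y - 2)*(k*y + 1)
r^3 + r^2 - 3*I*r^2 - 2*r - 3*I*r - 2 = (r + 1)*(r - 2*I)*(r - I)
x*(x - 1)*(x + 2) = x^3 + x^2 - 2*x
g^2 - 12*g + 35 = (g - 7)*(g - 5)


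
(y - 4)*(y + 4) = y^2 - 16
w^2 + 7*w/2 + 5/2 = (w + 1)*(w + 5/2)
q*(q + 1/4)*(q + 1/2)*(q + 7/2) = q^4 + 17*q^3/4 + 11*q^2/4 + 7*q/16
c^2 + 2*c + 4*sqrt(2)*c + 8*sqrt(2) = (c + 2)*(c + 4*sqrt(2))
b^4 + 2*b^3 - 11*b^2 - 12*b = b*(b - 3)*(b + 1)*(b + 4)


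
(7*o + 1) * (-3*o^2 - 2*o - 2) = -21*o^3 - 17*o^2 - 16*o - 2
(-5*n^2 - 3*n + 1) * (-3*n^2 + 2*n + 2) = 15*n^4 - n^3 - 19*n^2 - 4*n + 2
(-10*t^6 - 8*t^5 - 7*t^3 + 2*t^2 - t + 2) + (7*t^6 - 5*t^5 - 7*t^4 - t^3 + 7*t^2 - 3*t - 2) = -3*t^6 - 13*t^5 - 7*t^4 - 8*t^3 + 9*t^2 - 4*t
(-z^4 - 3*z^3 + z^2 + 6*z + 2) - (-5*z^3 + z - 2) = -z^4 + 2*z^3 + z^2 + 5*z + 4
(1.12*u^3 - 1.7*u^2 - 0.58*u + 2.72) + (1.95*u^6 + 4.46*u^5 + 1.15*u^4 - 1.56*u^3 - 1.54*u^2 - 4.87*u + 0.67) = 1.95*u^6 + 4.46*u^5 + 1.15*u^4 - 0.44*u^3 - 3.24*u^2 - 5.45*u + 3.39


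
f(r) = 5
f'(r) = 0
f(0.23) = 5.00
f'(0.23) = 0.00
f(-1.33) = 5.00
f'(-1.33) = 0.00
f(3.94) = 5.00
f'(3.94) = 0.00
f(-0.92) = 5.00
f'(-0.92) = 0.00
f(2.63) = 5.00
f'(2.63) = 0.00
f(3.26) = 5.00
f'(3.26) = 0.00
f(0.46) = 5.00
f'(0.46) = 0.00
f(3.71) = 5.00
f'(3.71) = 0.00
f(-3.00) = 5.00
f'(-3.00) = 0.00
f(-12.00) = 5.00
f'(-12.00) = 0.00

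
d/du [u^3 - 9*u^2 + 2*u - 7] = 3*u^2 - 18*u + 2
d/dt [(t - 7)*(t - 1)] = 2*t - 8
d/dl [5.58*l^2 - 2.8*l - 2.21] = 11.16*l - 2.8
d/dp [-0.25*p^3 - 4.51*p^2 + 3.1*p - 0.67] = -0.75*p^2 - 9.02*p + 3.1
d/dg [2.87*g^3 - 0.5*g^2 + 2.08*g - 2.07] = 8.61*g^2 - 1.0*g + 2.08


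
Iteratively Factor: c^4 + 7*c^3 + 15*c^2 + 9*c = (c + 3)*(c^3 + 4*c^2 + 3*c) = (c + 1)*(c + 3)*(c^2 + 3*c) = (c + 1)*(c + 3)^2*(c)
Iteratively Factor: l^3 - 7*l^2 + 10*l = (l - 5)*(l^2 - 2*l) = (l - 5)*(l - 2)*(l)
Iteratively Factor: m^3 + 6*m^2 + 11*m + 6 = (m + 3)*(m^2 + 3*m + 2) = (m + 2)*(m + 3)*(m + 1)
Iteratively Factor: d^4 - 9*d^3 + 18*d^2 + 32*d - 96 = (d + 2)*(d^3 - 11*d^2 + 40*d - 48) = (d - 3)*(d + 2)*(d^2 - 8*d + 16) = (d - 4)*(d - 3)*(d + 2)*(d - 4)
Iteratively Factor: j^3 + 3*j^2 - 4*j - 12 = (j + 2)*(j^2 + j - 6) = (j + 2)*(j + 3)*(j - 2)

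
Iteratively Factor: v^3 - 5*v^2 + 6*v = (v - 2)*(v^2 - 3*v) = v*(v - 2)*(v - 3)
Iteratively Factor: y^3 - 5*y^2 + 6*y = (y - 3)*(y^2 - 2*y) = (y - 3)*(y - 2)*(y)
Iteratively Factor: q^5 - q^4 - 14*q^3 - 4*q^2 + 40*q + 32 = (q + 1)*(q^4 - 2*q^3 - 12*q^2 + 8*q + 32) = (q - 2)*(q + 1)*(q^3 - 12*q - 16) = (q - 2)*(q + 1)*(q + 2)*(q^2 - 2*q - 8) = (q - 4)*(q - 2)*(q + 1)*(q + 2)*(q + 2)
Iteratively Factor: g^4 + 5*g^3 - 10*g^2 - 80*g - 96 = (g + 2)*(g^3 + 3*g^2 - 16*g - 48) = (g - 4)*(g + 2)*(g^2 + 7*g + 12) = (g - 4)*(g + 2)*(g + 3)*(g + 4)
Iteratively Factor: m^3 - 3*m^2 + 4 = (m + 1)*(m^2 - 4*m + 4) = (m - 2)*(m + 1)*(m - 2)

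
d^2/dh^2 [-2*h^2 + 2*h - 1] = -4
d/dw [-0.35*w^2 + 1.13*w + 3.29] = 1.13 - 0.7*w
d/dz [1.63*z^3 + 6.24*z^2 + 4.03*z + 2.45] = 4.89*z^2 + 12.48*z + 4.03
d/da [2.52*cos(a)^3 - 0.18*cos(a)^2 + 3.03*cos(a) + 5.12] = (-7.56*cos(a)^2 + 0.36*cos(a) - 3.03)*sin(a)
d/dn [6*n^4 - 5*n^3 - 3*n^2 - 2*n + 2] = 24*n^3 - 15*n^2 - 6*n - 2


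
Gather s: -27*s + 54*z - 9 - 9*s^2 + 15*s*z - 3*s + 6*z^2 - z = -9*s^2 + s*(15*z - 30) + 6*z^2 + 53*z - 9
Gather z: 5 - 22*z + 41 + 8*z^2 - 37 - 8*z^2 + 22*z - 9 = 0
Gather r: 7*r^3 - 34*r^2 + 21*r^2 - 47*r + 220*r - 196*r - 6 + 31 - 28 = 7*r^3 - 13*r^2 - 23*r - 3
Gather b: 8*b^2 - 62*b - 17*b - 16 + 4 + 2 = 8*b^2 - 79*b - 10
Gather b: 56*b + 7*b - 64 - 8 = 63*b - 72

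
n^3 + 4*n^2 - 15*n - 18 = (n - 3)*(n + 1)*(n + 6)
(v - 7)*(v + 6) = v^2 - v - 42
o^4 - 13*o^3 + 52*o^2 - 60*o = o*(o - 6)*(o - 5)*(o - 2)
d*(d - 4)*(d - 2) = d^3 - 6*d^2 + 8*d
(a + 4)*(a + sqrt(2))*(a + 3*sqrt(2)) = a^3 + 4*a^2 + 4*sqrt(2)*a^2 + 6*a + 16*sqrt(2)*a + 24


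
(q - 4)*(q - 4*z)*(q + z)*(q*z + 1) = q^4*z - 3*q^3*z^2 - 4*q^3*z + q^3 - 4*q^2*z^3 + 12*q^2*z^2 - 3*q^2*z - 4*q^2 + 16*q*z^3 - 4*q*z^2 + 12*q*z + 16*z^2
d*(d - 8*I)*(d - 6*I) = d^3 - 14*I*d^2 - 48*d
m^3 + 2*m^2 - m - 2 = (m - 1)*(m + 1)*(m + 2)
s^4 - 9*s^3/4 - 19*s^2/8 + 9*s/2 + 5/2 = (s - 2)^2*(s + 1/2)*(s + 5/4)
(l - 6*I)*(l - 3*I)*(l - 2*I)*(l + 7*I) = l^4 - 4*I*l^3 + 41*l^2 - 216*I*l - 252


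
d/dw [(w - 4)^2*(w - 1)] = 3*(w - 4)*(w - 2)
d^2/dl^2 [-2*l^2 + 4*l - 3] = -4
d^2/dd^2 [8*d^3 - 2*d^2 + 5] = 48*d - 4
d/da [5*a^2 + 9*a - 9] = 10*a + 9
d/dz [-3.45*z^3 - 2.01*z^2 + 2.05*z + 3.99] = -10.35*z^2 - 4.02*z + 2.05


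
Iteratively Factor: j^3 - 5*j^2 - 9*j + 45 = (j - 3)*(j^2 - 2*j - 15) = (j - 5)*(j - 3)*(j + 3)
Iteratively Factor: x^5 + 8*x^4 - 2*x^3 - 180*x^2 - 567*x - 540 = (x + 4)*(x^4 + 4*x^3 - 18*x^2 - 108*x - 135) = (x + 3)*(x + 4)*(x^3 + x^2 - 21*x - 45) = (x + 3)^2*(x + 4)*(x^2 - 2*x - 15) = (x + 3)^3*(x + 4)*(x - 5)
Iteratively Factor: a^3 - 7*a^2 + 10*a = (a - 2)*(a^2 - 5*a) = a*(a - 2)*(a - 5)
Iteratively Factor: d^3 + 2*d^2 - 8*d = (d + 4)*(d^2 - 2*d) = (d - 2)*(d + 4)*(d)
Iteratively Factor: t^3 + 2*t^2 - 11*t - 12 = (t + 4)*(t^2 - 2*t - 3) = (t + 1)*(t + 4)*(t - 3)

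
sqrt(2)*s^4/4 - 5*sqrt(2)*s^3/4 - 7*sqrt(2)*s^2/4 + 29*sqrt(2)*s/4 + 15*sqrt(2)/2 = (s/2 + 1/2)*(s - 5)*(s - 3)*(sqrt(2)*s/2 + sqrt(2))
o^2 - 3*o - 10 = (o - 5)*(o + 2)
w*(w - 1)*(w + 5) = w^3 + 4*w^2 - 5*w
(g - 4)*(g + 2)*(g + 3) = g^3 + g^2 - 14*g - 24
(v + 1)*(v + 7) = v^2 + 8*v + 7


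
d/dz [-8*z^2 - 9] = -16*z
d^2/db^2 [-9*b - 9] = 0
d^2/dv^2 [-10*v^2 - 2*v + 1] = -20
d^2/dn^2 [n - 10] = 0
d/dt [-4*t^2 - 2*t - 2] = -8*t - 2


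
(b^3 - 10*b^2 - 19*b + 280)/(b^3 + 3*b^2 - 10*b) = (b^2 - 15*b + 56)/(b*(b - 2))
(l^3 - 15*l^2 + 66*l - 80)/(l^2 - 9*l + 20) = (l^2 - 10*l + 16)/(l - 4)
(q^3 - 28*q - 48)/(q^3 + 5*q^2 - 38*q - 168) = (q + 2)/(q + 7)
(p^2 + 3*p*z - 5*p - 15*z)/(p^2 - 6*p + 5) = (p + 3*z)/(p - 1)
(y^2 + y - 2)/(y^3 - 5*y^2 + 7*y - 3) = (y + 2)/(y^2 - 4*y + 3)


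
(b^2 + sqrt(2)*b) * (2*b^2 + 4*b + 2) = 2*b^4 + 2*sqrt(2)*b^3 + 4*b^3 + 2*b^2 + 4*sqrt(2)*b^2 + 2*sqrt(2)*b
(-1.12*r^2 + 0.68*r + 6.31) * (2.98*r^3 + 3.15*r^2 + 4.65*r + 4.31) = -3.3376*r^5 - 1.5016*r^4 + 15.7378*r^3 + 18.2113*r^2 + 32.2723*r + 27.1961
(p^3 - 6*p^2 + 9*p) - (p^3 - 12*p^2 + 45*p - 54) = 6*p^2 - 36*p + 54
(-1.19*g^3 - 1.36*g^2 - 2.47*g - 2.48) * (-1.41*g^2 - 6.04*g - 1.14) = 1.6779*g^5 + 9.1052*g^4 + 13.0537*g^3 + 19.966*g^2 + 17.795*g + 2.8272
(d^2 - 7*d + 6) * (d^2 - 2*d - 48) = d^4 - 9*d^3 - 28*d^2 + 324*d - 288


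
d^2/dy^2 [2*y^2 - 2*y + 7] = 4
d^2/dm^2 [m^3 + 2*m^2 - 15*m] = 6*m + 4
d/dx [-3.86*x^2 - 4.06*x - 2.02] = -7.72*x - 4.06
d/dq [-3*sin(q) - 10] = -3*cos(q)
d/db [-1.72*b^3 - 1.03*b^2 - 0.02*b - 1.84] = -5.16*b^2 - 2.06*b - 0.02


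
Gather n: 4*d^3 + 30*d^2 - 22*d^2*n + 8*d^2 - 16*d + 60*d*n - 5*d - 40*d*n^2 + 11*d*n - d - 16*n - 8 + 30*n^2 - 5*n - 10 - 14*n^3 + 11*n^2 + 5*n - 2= 4*d^3 + 38*d^2 - 22*d - 14*n^3 + n^2*(41 - 40*d) + n*(-22*d^2 + 71*d - 16) - 20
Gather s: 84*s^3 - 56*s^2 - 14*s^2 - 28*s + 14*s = 84*s^3 - 70*s^2 - 14*s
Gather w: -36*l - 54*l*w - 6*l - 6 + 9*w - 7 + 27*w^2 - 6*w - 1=-42*l + 27*w^2 + w*(3 - 54*l) - 14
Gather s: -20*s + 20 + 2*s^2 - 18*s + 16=2*s^2 - 38*s + 36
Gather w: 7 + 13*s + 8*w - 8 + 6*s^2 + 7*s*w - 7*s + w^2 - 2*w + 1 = 6*s^2 + 6*s + w^2 + w*(7*s + 6)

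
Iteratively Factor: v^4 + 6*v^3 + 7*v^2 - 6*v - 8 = (v + 4)*(v^3 + 2*v^2 - v - 2) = (v - 1)*(v + 4)*(v^2 + 3*v + 2) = (v - 1)*(v + 1)*(v + 4)*(v + 2)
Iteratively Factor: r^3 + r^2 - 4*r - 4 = (r + 1)*(r^2 - 4) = (r - 2)*(r + 1)*(r + 2)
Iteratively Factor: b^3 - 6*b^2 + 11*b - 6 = (b - 3)*(b^2 - 3*b + 2) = (b - 3)*(b - 2)*(b - 1)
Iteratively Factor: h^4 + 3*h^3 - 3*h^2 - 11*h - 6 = (h - 2)*(h^3 + 5*h^2 + 7*h + 3) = (h - 2)*(h + 1)*(h^2 + 4*h + 3) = (h - 2)*(h + 1)^2*(h + 3)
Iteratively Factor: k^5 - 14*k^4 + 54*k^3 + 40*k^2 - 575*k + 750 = (k - 5)*(k^4 - 9*k^3 + 9*k^2 + 85*k - 150) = (k - 5)^2*(k^3 - 4*k^2 - 11*k + 30) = (k - 5)^2*(k + 3)*(k^2 - 7*k + 10) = (k - 5)^2*(k - 2)*(k + 3)*(k - 5)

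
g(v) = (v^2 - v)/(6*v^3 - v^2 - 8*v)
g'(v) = (2*v - 1)/(6*v^3 - v^2 - 8*v) + (v^2 - v)*(-18*v^2 + 2*v + 8)/(6*v^3 - v^2 - 8*v)^2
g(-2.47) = -0.11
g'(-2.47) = -0.08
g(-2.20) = -0.14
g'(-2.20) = -0.12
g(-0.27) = 0.17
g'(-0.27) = -0.24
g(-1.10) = -5.83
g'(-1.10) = -227.31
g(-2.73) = -0.09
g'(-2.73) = -0.06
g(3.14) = 0.04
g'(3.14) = -0.01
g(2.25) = 0.06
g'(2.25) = -0.03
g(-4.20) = -0.05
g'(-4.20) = -0.02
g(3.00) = 0.05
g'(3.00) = -0.01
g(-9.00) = -0.02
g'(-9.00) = 0.00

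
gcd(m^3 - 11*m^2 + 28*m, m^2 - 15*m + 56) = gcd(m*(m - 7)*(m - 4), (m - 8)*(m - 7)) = m - 7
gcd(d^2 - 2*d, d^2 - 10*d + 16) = d - 2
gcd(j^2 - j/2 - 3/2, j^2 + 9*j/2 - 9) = j - 3/2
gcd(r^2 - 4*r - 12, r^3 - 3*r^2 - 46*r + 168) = r - 6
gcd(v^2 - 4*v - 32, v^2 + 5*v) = 1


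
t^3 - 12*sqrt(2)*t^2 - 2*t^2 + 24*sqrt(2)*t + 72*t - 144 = (t - 2)*(t - 6*sqrt(2))^2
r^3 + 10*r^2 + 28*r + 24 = (r + 2)^2*(r + 6)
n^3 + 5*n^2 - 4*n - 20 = (n - 2)*(n + 2)*(n + 5)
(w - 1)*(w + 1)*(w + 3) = w^3 + 3*w^2 - w - 3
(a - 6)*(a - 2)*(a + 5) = a^3 - 3*a^2 - 28*a + 60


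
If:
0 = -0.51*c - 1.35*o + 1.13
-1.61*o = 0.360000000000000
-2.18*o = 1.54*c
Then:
No Solution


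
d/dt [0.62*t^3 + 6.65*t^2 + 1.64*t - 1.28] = 1.86*t^2 + 13.3*t + 1.64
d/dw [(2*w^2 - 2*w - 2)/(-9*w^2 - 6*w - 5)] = 2*(-15*w^2 - 28*w - 1)/(81*w^4 + 108*w^3 + 126*w^2 + 60*w + 25)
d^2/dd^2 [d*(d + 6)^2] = 6*d + 24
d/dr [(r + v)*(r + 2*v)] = 2*r + 3*v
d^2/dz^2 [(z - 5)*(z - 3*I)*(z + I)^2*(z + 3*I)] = 20*z^3 + z^2*(-60 + 24*I) + z*(48 - 60*I) - 80 + 36*I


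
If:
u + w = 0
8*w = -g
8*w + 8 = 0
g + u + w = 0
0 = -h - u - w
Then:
No Solution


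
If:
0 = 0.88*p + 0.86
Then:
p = -0.98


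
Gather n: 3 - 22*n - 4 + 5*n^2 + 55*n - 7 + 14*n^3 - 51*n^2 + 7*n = 14*n^3 - 46*n^2 + 40*n - 8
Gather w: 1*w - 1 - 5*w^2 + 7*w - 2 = -5*w^2 + 8*w - 3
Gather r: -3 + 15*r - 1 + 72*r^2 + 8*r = 72*r^2 + 23*r - 4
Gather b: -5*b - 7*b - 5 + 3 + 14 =12 - 12*b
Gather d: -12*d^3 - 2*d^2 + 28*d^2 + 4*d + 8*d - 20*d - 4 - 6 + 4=-12*d^3 + 26*d^2 - 8*d - 6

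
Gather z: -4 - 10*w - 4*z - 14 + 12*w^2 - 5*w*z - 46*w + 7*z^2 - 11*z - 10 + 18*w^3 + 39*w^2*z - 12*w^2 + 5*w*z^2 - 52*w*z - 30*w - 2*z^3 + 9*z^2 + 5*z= 18*w^3 - 86*w - 2*z^3 + z^2*(5*w + 16) + z*(39*w^2 - 57*w - 10) - 28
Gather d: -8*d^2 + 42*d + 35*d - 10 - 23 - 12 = -8*d^2 + 77*d - 45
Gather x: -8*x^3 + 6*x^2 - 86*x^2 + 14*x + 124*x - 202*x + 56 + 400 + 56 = -8*x^3 - 80*x^2 - 64*x + 512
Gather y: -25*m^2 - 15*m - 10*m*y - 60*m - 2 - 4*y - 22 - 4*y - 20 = -25*m^2 - 75*m + y*(-10*m - 8) - 44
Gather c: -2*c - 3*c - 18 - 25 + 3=-5*c - 40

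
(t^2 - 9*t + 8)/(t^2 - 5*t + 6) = (t^2 - 9*t + 8)/(t^2 - 5*t + 6)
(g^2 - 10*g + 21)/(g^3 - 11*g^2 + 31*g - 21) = 1/(g - 1)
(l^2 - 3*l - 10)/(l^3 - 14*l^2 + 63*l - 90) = (l + 2)/(l^2 - 9*l + 18)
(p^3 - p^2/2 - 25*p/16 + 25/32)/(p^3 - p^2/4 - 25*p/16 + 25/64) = 2*(2*p - 1)/(4*p - 1)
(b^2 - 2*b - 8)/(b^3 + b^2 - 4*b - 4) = (b - 4)/(b^2 - b - 2)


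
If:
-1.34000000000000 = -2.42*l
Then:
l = 0.55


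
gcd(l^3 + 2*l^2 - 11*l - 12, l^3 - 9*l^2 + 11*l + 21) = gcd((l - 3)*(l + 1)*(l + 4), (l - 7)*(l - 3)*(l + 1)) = l^2 - 2*l - 3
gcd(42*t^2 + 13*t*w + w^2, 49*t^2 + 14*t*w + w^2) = 7*t + w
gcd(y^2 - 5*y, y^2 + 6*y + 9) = 1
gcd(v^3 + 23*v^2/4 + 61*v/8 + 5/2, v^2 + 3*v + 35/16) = v + 5/4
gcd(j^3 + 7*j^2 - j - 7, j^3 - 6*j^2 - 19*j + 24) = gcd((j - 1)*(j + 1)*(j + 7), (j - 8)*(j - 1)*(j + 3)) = j - 1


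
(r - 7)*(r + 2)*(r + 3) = r^3 - 2*r^2 - 29*r - 42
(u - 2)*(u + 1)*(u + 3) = u^3 + 2*u^2 - 5*u - 6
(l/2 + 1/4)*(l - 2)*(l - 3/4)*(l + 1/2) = l^4/2 - 7*l^3/8 - l^2/2 + 13*l/32 + 3/16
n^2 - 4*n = n*(n - 4)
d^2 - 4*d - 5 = (d - 5)*(d + 1)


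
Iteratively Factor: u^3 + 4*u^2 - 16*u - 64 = (u + 4)*(u^2 - 16) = (u + 4)^2*(u - 4)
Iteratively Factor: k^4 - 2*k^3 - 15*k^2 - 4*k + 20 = (k + 2)*(k^3 - 4*k^2 - 7*k + 10) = (k - 1)*(k + 2)*(k^2 - 3*k - 10) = (k - 5)*(k - 1)*(k + 2)*(k + 2)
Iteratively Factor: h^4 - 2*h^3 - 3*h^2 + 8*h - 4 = (h - 2)*(h^3 - 3*h + 2) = (h - 2)*(h - 1)*(h^2 + h - 2) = (h - 2)*(h - 1)*(h + 2)*(h - 1)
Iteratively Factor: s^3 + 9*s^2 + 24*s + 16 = (s + 4)*(s^2 + 5*s + 4) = (s + 4)^2*(s + 1)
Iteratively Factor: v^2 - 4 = (v + 2)*(v - 2)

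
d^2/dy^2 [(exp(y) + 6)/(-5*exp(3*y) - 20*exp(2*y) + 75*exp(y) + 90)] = 2*(-2*exp(3*y) + 3*exp(2*y) - 8*exp(y) + 3)*exp(y)/(5*(exp(6*y) - 6*exp(5*y) + 3*exp(4*y) + 28*exp(3*y) - 9*exp(2*y) - 54*exp(y) - 27))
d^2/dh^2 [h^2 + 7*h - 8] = 2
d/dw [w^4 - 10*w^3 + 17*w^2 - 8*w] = 4*w^3 - 30*w^2 + 34*w - 8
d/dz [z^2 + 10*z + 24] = 2*z + 10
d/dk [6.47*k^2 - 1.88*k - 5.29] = 12.94*k - 1.88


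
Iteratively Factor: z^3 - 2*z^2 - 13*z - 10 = (z + 2)*(z^2 - 4*z - 5) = (z + 1)*(z + 2)*(z - 5)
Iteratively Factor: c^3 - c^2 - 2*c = (c + 1)*(c^2 - 2*c) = c*(c + 1)*(c - 2)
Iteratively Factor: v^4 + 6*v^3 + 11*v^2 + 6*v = (v)*(v^3 + 6*v^2 + 11*v + 6) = v*(v + 2)*(v^2 + 4*v + 3) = v*(v + 2)*(v + 3)*(v + 1)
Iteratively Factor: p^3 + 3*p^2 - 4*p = (p)*(p^2 + 3*p - 4) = p*(p - 1)*(p + 4)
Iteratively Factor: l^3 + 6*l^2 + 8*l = (l + 2)*(l^2 + 4*l) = l*(l + 2)*(l + 4)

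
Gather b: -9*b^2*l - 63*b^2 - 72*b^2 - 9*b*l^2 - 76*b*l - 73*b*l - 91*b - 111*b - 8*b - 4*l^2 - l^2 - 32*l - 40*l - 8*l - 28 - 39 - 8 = b^2*(-9*l - 135) + b*(-9*l^2 - 149*l - 210) - 5*l^2 - 80*l - 75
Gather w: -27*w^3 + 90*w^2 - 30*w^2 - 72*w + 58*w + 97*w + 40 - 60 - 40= -27*w^3 + 60*w^2 + 83*w - 60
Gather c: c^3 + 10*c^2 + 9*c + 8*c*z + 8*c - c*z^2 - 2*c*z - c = c^3 + 10*c^2 + c*(-z^2 + 6*z + 16)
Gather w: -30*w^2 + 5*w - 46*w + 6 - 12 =-30*w^2 - 41*w - 6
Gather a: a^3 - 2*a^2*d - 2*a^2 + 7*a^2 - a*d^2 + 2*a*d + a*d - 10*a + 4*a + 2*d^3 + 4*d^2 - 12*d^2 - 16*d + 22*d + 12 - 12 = a^3 + a^2*(5 - 2*d) + a*(-d^2 + 3*d - 6) + 2*d^3 - 8*d^2 + 6*d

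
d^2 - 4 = (d - 2)*(d + 2)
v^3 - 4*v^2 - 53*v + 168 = (v - 8)*(v - 3)*(v + 7)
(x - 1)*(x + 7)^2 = x^3 + 13*x^2 + 35*x - 49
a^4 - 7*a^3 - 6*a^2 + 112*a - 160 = (a - 5)*(a - 4)*(a - 2)*(a + 4)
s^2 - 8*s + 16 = (s - 4)^2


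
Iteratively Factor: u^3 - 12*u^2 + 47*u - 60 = (u - 5)*(u^2 - 7*u + 12) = (u - 5)*(u - 4)*(u - 3)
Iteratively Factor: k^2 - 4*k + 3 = (k - 1)*(k - 3)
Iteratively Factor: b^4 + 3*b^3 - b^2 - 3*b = (b + 1)*(b^3 + 2*b^2 - 3*b) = (b + 1)*(b + 3)*(b^2 - b) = b*(b + 1)*(b + 3)*(b - 1)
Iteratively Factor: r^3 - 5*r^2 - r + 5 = (r - 1)*(r^2 - 4*r - 5) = (r - 1)*(r + 1)*(r - 5)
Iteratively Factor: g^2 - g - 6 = (g + 2)*(g - 3)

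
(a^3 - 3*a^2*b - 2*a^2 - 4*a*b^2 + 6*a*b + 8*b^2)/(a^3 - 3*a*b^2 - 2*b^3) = (a^2 - 4*a*b - 2*a + 8*b)/(a^2 - a*b - 2*b^2)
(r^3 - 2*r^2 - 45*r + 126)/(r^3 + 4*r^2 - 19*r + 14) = (r^2 - 9*r + 18)/(r^2 - 3*r + 2)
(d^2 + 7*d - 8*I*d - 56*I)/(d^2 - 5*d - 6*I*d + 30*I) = (d^2 + d*(7 - 8*I) - 56*I)/(d^2 - d*(5 + 6*I) + 30*I)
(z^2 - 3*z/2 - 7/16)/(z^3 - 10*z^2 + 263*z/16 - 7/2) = (4*z + 1)/(4*z^2 - 33*z + 8)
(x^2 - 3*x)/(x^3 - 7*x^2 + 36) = x/(x^2 - 4*x - 12)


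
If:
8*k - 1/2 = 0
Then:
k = 1/16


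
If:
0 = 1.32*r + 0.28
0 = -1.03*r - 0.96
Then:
No Solution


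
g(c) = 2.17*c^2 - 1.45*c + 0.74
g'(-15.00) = -66.55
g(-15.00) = 510.74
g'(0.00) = -1.45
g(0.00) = 0.74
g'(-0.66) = -4.31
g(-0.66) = 2.64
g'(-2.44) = -12.04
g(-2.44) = 17.20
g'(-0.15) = -2.10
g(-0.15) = 1.01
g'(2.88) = 11.05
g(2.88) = 14.56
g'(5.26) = 21.38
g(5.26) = 53.15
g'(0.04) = -1.28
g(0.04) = 0.69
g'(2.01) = 7.27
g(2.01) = 6.59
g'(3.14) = 12.18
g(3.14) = 17.58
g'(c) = 4.34*c - 1.45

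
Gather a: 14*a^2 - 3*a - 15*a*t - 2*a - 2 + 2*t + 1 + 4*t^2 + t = 14*a^2 + a*(-15*t - 5) + 4*t^2 + 3*t - 1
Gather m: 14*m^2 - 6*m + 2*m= 14*m^2 - 4*m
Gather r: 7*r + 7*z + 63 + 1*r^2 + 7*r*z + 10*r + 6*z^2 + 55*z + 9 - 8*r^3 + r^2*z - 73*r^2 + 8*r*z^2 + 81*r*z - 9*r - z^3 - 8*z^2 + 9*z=-8*r^3 + r^2*(z - 72) + r*(8*z^2 + 88*z + 8) - z^3 - 2*z^2 + 71*z + 72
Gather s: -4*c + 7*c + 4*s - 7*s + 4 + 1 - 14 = 3*c - 3*s - 9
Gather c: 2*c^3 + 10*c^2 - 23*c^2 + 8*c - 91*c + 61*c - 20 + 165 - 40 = 2*c^3 - 13*c^2 - 22*c + 105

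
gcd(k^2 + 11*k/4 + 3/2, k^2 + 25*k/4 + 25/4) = 1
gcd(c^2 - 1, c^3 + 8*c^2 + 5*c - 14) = c - 1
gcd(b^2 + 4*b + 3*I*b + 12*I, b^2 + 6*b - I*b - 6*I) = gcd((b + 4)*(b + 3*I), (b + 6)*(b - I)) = 1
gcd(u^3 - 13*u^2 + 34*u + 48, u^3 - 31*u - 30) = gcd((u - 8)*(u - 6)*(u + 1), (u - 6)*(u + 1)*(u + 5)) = u^2 - 5*u - 6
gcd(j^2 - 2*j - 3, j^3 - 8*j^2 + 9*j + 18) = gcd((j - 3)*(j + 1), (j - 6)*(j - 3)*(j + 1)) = j^2 - 2*j - 3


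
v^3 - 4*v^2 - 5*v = v*(v - 5)*(v + 1)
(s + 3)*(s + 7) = s^2 + 10*s + 21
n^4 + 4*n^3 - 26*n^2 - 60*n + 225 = (n - 3)^2*(n + 5)^2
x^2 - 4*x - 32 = (x - 8)*(x + 4)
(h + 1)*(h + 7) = h^2 + 8*h + 7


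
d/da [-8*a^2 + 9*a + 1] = 9 - 16*a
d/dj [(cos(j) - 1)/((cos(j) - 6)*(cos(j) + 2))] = (cos(j)^2 - 2*cos(j) + 16)*sin(j)/((cos(j) - 6)^2*(cos(j) + 2)^2)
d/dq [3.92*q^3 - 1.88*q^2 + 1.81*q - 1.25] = 11.76*q^2 - 3.76*q + 1.81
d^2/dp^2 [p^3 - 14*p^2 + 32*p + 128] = 6*p - 28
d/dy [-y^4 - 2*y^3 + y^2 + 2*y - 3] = -4*y^3 - 6*y^2 + 2*y + 2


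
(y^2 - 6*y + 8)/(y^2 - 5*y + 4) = (y - 2)/(y - 1)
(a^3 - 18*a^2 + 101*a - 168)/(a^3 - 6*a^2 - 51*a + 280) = (a^2 - 10*a + 21)/(a^2 + 2*a - 35)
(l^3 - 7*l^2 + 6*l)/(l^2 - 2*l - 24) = l*(l - 1)/(l + 4)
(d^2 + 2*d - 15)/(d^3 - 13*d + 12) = (d + 5)/(d^2 + 3*d - 4)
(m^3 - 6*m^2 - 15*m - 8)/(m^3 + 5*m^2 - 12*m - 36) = (m^3 - 6*m^2 - 15*m - 8)/(m^3 + 5*m^2 - 12*m - 36)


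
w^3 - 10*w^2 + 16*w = w*(w - 8)*(w - 2)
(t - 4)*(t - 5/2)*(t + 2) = t^3 - 9*t^2/2 - 3*t + 20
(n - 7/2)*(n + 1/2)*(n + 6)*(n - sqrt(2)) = n^4 - sqrt(2)*n^3 + 3*n^3 - 79*n^2/4 - 3*sqrt(2)*n^2 - 21*n/2 + 79*sqrt(2)*n/4 + 21*sqrt(2)/2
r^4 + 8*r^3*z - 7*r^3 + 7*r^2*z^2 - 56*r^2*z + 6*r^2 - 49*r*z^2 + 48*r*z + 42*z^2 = (r - 6)*(r - 1)*(r + z)*(r + 7*z)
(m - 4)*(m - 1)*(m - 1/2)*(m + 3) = m^4 - 5*m^3/2 - 10*m^2 + 35*m/2 - 6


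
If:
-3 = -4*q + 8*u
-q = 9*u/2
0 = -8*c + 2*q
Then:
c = 27/208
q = 27/52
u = -3/26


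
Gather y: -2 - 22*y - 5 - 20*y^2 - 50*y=-20*y^2 - 72*y - 7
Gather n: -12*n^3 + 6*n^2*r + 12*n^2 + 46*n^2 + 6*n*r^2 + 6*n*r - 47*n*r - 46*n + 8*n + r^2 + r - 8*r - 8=-12*n^3 + n^2*(6*r + 58) + n*(6*r^2 - 41*r - 38) + r^2 - 7*r - 8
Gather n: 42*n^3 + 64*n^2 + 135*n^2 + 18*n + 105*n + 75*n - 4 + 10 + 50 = 42*n^3 + 199*n^2 + 198*n + 56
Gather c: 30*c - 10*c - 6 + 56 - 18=20*c + 32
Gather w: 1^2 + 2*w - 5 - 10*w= -8*w - 4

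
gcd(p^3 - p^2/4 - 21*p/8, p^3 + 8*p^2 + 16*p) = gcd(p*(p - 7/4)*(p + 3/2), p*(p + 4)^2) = p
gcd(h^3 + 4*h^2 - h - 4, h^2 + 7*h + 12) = h + 4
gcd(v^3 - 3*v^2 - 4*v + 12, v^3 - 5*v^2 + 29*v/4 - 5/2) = v - 2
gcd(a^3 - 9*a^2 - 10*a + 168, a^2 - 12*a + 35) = a - 7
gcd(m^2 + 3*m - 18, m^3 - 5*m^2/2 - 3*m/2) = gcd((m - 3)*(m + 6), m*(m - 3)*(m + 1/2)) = m - 3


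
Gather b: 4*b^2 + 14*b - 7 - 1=4*b^2 + 14*b - 8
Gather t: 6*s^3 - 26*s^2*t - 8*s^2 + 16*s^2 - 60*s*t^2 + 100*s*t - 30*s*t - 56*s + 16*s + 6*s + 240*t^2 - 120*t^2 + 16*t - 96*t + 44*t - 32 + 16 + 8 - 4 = 6*s^3 + 8*s^2 - 34*s + t^2*(120 - 60*s) + t*(-26*s^2 + 70*s - 36) - 12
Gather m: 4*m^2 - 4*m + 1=4*m^2 - 4*m + 1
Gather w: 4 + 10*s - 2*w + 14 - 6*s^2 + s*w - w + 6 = -6*s^2 + 10*s + w*(s - 3) + 24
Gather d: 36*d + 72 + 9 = 36*d + 81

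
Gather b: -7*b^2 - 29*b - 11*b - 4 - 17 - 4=-7*b^2 - 40*b - 25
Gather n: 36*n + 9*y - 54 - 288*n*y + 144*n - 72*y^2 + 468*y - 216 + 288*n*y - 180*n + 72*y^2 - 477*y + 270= 0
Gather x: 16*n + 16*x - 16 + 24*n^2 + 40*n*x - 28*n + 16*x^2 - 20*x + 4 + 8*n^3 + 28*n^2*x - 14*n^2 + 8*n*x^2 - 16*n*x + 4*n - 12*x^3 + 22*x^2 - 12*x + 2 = 8*n^3 + 10*n^2 - 8*n - 12*x^3 + x^2*(8*n + 38) + x*(28*n^2 + 24*n - 16) - 10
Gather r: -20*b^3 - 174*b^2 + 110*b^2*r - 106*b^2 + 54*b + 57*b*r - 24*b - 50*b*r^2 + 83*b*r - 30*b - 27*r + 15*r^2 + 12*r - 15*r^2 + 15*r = -20*b^3 - 280*b^2 - 50*b*r^2 + r*(110*b^2 + 140*b)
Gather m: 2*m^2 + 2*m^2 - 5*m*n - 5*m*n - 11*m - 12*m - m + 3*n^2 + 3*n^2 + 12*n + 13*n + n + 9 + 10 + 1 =4*m^2 + m*(-10*n - 24) + 6*n^2 + 26*n + 20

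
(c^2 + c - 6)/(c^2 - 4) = (c + 3)/(c + 2)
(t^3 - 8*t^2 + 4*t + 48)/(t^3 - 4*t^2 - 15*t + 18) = (t^2 - 2*t - 8)/(t^2 + 2*t - 3)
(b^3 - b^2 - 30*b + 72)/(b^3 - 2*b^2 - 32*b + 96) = (b - 3)/(b - 4)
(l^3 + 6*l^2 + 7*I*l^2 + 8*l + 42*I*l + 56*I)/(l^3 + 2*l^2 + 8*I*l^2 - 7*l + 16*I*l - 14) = (l + 4)/(l + I)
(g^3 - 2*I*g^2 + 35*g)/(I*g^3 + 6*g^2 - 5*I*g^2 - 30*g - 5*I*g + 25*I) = -g*(I*g^2 + 2*g + 35*I)/(g^3 - g^2*(5 + 6*I) - 5*g*(1 - 6*I) + 25)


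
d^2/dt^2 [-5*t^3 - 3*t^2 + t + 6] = -30*t - 6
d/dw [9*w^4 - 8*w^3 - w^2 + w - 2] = 36*w^3 - 24*w^2 - 2*w + 1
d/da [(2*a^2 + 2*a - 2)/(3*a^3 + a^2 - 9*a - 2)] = 2*(-3*a^4 - 6*a^3 - a^2 - 2*a - 11)/(9*a^6 + 6*a^5 - 53*a^4 - 30*a^3 + 77*a^2 + 36*a + 4)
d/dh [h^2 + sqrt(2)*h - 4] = 2*h + sqrt(2)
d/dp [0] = 0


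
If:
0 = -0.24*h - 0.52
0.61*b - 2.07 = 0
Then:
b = 3.39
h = -2.17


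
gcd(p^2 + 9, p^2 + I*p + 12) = p - 3*I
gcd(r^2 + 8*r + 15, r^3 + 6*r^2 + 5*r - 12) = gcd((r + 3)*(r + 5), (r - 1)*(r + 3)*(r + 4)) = r + 3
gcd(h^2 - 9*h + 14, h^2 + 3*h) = 1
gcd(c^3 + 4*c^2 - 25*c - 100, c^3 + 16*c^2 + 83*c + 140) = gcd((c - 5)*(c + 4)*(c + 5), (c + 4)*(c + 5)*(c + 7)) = c^2 + 9*c + 20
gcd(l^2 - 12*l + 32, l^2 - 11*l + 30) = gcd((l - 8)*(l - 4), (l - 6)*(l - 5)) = 1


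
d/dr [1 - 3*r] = -3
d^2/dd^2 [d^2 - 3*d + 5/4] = 2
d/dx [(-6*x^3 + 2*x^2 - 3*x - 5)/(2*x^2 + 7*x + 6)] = (-12*x^4 - 84*x^3 - 88*x^2 + 44*x + 17)/(4*x^4 + 28*x^3 + 73*x^2 + 84*x + 36)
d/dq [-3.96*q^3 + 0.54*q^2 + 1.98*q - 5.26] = -11.88*q^2 + 1.08*q + 1.98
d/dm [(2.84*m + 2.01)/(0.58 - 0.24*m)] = (0.511104*m - 1.235168)/(0.24*m - 0.58)^3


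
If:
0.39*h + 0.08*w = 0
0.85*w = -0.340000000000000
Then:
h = 0.08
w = -0.40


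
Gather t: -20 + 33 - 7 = 6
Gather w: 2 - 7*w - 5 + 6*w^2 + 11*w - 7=6*w^2 + 4*w - 10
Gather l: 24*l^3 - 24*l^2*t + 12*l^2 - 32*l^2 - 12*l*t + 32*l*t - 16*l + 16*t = 24*l^3 + l^2*(-24*t - 20) + l*(20*t - 16) + 16*t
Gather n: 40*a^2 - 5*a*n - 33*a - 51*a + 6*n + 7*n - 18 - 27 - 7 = 40*a^2 - 84*a + n*(13 - 5*a) - 52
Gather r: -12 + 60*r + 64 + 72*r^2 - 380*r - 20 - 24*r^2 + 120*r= 48*r^2 - 200*r + 32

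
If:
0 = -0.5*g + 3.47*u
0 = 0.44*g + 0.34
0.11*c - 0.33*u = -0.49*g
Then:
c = 3.11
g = -0.77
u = -0.11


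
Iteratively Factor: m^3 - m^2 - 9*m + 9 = (m - 1)*(m^2 - 9) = (m - 1)*(m + 3)*(m - 3)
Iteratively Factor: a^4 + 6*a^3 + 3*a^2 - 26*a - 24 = (a - 2)*(a^3 + 8*a^2 + 19*a + 12) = (a - 2)*(a + 4)*(a^2 + 4*a + 3) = (a - 2)*(a + 3)*(a + 4)*(a + 1)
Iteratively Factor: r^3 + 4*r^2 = (r)*(r^2 + 4*r) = r^2*(r + 4)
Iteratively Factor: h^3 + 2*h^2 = (h)*(h^2 + 2*h) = h^2*(h + 2)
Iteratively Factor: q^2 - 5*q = (q - 5)*(q)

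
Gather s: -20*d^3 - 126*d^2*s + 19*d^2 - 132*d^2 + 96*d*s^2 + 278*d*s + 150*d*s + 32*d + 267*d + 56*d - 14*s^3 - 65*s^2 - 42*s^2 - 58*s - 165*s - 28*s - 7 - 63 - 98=-20*d^3 - 113*d^2 + 355*d - 14*s^3 + s^2*(96*d - 107) + s*(-126*d^2 + 428*d - 251) - 168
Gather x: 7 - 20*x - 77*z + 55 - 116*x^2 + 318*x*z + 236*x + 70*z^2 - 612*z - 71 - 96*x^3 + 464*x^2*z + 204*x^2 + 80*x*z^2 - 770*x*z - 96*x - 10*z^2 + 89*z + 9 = -96*x^3 + x^2*(464*z + 88) + x*(80*z^2 - 452*z + 120) + 60*z^2 - 600*z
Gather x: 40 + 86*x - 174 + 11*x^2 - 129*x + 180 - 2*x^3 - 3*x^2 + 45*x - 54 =-2*x^3 + 8*x^2 + 2*x - 8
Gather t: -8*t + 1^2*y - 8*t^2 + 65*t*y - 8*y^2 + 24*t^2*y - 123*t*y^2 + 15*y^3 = t^2*(24*y - 8) + t*(-123*y^2 + 65*y - 8) + 15*y^3 - 8*y^2 + y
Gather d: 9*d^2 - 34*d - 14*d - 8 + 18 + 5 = 9*d^2 - 48*d + 15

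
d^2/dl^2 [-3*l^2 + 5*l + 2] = -6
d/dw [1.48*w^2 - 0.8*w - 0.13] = 2.96*w - 0.8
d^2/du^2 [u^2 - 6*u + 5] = 2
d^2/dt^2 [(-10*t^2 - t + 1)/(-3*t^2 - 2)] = 2*(9*t^3 - 207*t^2 - 18*t + 46)/(27*t^6 + 54*t^4 + 36*t^2 + 8)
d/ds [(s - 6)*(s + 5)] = 2*s - 1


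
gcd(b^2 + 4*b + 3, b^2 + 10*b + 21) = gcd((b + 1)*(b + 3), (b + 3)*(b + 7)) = b + 3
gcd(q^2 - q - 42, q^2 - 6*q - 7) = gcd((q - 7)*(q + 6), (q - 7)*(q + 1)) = q - 7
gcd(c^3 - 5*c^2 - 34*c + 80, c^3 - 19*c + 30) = c^2 + 3*c - 10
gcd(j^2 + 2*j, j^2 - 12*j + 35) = 1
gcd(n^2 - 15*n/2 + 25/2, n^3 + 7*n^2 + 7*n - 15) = 1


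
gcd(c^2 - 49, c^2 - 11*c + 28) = c - 7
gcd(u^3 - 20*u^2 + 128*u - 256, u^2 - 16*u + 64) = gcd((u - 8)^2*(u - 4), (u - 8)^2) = u^2 - 16*u + 64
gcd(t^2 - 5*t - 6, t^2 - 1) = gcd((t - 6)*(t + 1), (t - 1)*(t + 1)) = t + 1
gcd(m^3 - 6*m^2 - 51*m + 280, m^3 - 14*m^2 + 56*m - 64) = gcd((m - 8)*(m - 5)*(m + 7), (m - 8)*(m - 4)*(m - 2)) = m - 8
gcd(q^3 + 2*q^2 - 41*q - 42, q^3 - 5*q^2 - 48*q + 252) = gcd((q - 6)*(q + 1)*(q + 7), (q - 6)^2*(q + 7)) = q^2 + q - 42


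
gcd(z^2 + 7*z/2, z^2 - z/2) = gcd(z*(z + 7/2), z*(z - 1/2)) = z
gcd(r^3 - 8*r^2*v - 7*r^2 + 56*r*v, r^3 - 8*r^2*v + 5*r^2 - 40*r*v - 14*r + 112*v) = r - 8*v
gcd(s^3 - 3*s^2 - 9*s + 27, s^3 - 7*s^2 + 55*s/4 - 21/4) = s - 3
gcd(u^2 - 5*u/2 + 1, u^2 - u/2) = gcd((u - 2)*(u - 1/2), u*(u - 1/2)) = u - 1/2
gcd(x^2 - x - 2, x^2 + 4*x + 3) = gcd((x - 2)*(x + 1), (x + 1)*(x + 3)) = x + 1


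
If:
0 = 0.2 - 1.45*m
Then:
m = 0.14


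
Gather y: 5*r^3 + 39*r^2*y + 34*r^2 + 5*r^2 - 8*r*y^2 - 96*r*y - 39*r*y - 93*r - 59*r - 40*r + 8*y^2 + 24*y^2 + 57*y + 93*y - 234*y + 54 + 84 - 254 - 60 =5*r^3 + 39*r^2 - 192*r + y^2*(32 - 8*r) + y*(39*r^2 - 135*r - 84) - 176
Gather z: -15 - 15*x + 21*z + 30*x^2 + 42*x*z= 30*x^2 - 15*x + z*(42*x + 21) - 15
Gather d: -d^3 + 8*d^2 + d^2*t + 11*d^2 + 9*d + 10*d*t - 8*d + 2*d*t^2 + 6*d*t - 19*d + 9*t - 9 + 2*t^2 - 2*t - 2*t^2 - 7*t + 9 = -d^3 + d^2*(t + 19) + d*(2*t^2 + 16*t - 18)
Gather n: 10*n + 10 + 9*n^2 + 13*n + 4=9*n^2 + 23*n + 14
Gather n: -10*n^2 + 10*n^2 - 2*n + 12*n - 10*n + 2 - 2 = 0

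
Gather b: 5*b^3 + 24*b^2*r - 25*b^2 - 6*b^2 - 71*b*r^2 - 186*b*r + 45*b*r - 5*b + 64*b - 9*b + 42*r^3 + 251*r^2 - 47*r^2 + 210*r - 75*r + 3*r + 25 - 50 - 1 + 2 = 5*b^3 + b^2*(24*r - 31) + b*(-71*r^2 - 141*r + 50) + 42*r^3 + 204*r^2 + 138*r - 24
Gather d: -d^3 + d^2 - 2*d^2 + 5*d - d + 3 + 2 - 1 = -d^3 - d^2 + 4*d + 4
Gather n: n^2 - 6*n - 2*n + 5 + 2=n^2 - 8*n + 7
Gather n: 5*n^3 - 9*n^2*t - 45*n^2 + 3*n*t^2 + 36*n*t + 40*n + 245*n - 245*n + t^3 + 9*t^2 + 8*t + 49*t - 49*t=5*n^3 + n^2*(-9*t - 45) + n*(3*t^2 + 36*t + 40) + t^3 + 9*t^2 + 8*t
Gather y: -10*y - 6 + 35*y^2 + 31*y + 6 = 35*y^2 + 21*y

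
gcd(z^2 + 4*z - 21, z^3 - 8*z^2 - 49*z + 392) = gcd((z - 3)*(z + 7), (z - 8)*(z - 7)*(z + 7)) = z + 7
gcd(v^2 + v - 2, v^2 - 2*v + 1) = v - 1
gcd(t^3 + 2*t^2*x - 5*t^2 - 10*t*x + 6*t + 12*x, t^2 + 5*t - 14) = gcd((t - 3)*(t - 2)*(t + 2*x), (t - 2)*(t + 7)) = t - 2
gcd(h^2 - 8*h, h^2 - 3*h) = h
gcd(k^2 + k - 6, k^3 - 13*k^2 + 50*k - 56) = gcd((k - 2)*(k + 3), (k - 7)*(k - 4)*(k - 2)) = k - 2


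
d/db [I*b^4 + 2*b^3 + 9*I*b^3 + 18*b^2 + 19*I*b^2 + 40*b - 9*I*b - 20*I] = 4*I*b^3 + b^2*(6 + 27*I) + b*(36 + 38*I) + 40 - 9*I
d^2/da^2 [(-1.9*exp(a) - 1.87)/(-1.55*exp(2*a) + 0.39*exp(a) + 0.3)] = (4.56475*exp(4*a) + 19.11925*exp(3*a) + 1.909755*exp(2*a) + 3.540327*exp(a) - 0.04779)*exp(a)/(3.723875*exp(6*a) - 2.810925*exp(5*a) - 1.454985*exp(4*a) + 1.028781*exp(3*a) + 0.28161*exp(2*a) - 0.1053*exp(a) - 0.027)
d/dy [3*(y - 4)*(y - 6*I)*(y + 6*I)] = 9*y^2 - 24*y + 108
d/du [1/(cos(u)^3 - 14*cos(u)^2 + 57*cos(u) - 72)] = (3*cos(u) - 19)*sin(u)/((cos(u) - 8)^2*(cos(u) - 3)^3)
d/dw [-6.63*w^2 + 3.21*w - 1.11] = 3.21 - 13.26*w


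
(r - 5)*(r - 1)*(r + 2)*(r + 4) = r^4 - 23*r^2 - 18*r + 40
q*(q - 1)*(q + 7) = q^3 + 6*q^2 - 7*q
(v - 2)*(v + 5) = v^2 + 3*v - 10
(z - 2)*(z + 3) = z^2 + z - 6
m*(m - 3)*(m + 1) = m^3 - 2*m^2 - 3*m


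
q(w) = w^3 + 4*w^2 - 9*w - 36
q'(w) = 3*w^2 + 8*w - 9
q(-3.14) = 0.74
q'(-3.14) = -4.54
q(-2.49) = -4.23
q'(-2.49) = -10.32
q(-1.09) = -22.73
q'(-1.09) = -14.16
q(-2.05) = -9.36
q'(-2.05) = -12.79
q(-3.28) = 1.27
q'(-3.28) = -2.96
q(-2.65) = -2.67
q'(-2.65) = -9.13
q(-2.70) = -2.22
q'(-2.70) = -8.73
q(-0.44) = -31.35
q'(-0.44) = -11.94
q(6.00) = 270.00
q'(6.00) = 147.00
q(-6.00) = -54.00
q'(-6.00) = 51.00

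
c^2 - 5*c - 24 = (c - 8)*(c + 3)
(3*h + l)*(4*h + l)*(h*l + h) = 12*h^3*l + 12*h^3 + 7*h^2*l^2 + 7*h^2*l + h*l^3 + h*l^2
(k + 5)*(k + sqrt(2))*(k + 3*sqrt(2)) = k^3 + 5*k^2 + 4*sqrt(2)*k^2 + 6*k + 20*sqrt(2)*k + 30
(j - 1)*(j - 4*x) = j^2 - 4*j*x - j + 4*x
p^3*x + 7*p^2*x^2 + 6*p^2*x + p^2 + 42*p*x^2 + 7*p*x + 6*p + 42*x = (p + 6)*(p + 7*x)*(p*x + 1)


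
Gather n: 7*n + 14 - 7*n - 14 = 0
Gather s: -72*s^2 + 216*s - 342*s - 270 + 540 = -72*s^2 - 126*s + 270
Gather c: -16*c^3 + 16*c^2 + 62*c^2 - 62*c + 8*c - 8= -16*c^3 + 78*c^2 - 54*c - 8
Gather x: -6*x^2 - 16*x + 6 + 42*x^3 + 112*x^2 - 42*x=42*x^3 + 106*x^2 - 58*x + 6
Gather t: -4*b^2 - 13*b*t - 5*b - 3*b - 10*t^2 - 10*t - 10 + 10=-4*b^2 - 8*b - 10*t^2 + t*(-13*b - 10)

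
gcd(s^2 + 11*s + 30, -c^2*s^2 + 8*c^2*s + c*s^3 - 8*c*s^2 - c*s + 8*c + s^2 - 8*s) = 1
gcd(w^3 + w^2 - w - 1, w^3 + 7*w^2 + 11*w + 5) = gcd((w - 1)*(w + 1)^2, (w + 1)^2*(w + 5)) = w^2 + 2*w + 1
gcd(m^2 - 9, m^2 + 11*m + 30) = 1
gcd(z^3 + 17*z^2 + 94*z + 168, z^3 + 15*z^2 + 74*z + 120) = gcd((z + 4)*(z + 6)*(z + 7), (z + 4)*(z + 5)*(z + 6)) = z^2 + 10*z + 24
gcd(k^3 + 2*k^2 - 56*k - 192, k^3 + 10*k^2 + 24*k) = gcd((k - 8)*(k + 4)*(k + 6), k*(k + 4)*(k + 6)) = k^2 + 10*k + 24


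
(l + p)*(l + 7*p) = l^2 + 8*l*p + 7*p^2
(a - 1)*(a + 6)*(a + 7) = a^3 + 12*a^2 + 29*a - 42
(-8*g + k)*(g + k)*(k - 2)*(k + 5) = -8*g^2*k^2 - 24*g^2*k + 80*g^2 - 7*g*k^3 - 21*g*k^2 + 70*g*k + k^4 + 3*k^3 - 10*k^2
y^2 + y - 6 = (y - 2)*(y + 3)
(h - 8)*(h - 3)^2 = h^3 - 14*h^2 + 57*h - 72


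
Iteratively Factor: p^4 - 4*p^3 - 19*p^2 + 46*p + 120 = (p + 3)*(p^3 - 7*p^2 + 2*p + 40) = (p - 4)*(p + 3)*(p^2 - 3*p - 10) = (p - 4)*(p + 2)*(p + 3)*(p - 5)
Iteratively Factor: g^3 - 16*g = (g + 4)*(g^2 - 4*g) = (g - 4)*(g + 4)*(g)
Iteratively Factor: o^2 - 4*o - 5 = (o - 5)*(o + 1)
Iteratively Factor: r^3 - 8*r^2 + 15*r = (r - 5)*(r^2 - 3*r) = r*(r - 5)*(r - 3)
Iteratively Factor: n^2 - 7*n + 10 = (n - 5)*(n - 2)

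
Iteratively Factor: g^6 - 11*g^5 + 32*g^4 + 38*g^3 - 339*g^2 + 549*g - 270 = (g + 3)*(g^5 - 14*g^4 + 74*g^3 - 184*g^2 + 213*g - 90) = (g - 1)*(g + 3)*(g^4 - 13*g^3 + 61*g^2 - 123*g + 90) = (g - 3)*(g - 1)*(g + 3)*(g^3 - 10*g^2 + 31*g - 30) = (g - 3)*(g - 2)*(g - 1)*(g + 3)*(g^2 - 8*g + 15) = (g - 5)*(g - 3)*(g - 2)*(g - 1)*(g + 3)*(g - 3)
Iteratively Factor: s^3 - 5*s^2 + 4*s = (s - 4)*(s^2 - s) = (s - 4)*(s - 1)*(s)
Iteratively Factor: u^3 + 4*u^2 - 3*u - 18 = (u + 3)*(u^2 + u - 6) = (u - 2)*(u + 3)*(u + 3)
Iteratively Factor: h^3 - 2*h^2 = (h)*(h^2 - 2*h) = h^2*(h - 2)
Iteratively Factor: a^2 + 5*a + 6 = (a + 2)*(a + 3)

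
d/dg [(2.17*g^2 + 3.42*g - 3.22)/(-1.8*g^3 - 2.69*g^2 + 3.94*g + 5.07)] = (3.906*g^4 + 12.312*g^3 + 0.361599999999996*g^2 + 4.6802*g + 30.0262)/(3.24*g^6 + 9.684*g^5 - 6.9479*g^4 - 39.4492*g^3 - 11.753*g^2 + 39.9516*g + 25.7049)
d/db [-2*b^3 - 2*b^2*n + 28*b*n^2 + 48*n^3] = -6*b^2 - 4*b*n + 28*n^2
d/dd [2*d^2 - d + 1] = 4*d - 1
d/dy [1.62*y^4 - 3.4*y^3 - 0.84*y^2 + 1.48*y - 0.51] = 6.48*y^3 - 10.2*y^2 - 1.68*y + 1.48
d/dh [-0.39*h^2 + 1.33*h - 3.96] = 1.33 - 0.78*h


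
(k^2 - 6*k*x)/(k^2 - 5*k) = (k - 6*x)/(k - 5)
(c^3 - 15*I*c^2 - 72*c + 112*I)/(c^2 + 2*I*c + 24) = (c^2 - 11*I*c - 28)/(c + 6*I)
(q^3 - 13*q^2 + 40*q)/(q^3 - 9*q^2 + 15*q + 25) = q*(q - 8)/(q^2 - 4*q - 5)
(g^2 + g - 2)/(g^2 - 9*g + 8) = (g + 2)/(g - 8)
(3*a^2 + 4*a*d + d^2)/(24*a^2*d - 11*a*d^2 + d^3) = (3*a^2 + 4*a*d + d^2)/(d*(24*a^2 - 11*a*d + d^2))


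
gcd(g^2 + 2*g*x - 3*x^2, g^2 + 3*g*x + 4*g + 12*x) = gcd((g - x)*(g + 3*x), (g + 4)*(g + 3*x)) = g + 3*x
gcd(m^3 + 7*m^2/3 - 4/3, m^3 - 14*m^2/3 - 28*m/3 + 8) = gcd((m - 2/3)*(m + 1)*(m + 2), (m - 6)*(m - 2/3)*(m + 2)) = m^2 + 4*m/3 - 4/3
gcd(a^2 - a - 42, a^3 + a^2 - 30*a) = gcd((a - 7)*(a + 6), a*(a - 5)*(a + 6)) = a + 6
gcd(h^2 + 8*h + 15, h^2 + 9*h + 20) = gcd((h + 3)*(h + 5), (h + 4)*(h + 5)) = h + 5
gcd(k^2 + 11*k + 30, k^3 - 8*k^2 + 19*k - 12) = 1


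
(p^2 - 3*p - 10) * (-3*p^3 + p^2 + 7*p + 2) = -3*p^5 + 10*p^4 + 34*p^3 - 29*p^2 - 76*p - 20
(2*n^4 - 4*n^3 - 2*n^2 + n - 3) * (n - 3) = 2*n^5 - 10*n^4 + 10*n^3 + 7*n^2 - 6*n + 9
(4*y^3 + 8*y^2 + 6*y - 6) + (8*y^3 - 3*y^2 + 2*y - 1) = 12*y^3 + 5*y^2 + 8*y - 7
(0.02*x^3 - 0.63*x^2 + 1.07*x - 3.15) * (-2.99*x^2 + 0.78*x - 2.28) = -0.0598*x^5 + 1.8993*x^4 - 3.7363*x^3 + 11.6895*x^2 - 4.8966*x + 7.182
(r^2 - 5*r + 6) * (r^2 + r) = r^4 - 4*r^3 + r^2 + 6*r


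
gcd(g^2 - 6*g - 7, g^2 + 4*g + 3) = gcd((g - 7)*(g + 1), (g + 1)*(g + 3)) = g + 1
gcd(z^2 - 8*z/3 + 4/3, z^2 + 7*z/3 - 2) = z - 2/3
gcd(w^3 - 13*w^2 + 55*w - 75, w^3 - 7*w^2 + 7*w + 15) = w^2 - 8*w + 15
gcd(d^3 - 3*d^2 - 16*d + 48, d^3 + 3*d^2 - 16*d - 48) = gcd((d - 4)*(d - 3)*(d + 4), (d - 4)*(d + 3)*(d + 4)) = d^2 - 16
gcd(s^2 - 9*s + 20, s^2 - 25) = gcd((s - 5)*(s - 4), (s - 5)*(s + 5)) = s - 5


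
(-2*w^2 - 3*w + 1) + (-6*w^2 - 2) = -8*w^2 - 3*w - 1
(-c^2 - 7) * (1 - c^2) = c^4 + 6*c^2 - 7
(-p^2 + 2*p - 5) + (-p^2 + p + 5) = -2*p^2 + 3*p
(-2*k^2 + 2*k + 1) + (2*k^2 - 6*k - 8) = -4*k - 7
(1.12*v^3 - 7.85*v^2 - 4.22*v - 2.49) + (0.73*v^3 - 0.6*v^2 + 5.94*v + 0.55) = 1.85*v^3 - 8.45*v^2 + 1.72*v - 1.94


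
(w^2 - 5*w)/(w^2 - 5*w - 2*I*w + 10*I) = w/(w - 2*I)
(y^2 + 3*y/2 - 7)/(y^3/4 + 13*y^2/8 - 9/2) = 4*(2*y^2 + 3*y - 14)/(2*y^3 + 13*y^2 - 36)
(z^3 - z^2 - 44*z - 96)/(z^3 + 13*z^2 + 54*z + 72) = (z - 8)/(z + 6)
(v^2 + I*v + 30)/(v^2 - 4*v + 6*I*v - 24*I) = (v - 5*I)/(v - 4)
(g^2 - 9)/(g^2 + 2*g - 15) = (g + 3)/(g + 5)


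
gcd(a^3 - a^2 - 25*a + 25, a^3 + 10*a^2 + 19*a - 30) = a^2 + 4*a - 5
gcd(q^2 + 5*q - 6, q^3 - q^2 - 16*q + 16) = q - 1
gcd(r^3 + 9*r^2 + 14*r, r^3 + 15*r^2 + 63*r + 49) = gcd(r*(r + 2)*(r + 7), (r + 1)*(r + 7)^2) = r + 7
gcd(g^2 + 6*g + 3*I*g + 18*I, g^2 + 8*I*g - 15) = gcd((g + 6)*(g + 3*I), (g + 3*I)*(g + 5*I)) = g + 3*I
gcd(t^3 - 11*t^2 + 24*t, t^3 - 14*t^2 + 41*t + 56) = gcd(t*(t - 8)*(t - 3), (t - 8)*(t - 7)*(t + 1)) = t - 8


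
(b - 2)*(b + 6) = b^2 + 4*b - 12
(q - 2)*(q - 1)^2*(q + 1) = q^4 - 3*q^3 + q^2 + 3*q - 2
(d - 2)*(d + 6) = d^2 + 4*d - 12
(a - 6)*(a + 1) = a^2 - 5*a - 6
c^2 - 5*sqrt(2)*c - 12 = (c - 6*sqrt(2))*(c + sqrt(2))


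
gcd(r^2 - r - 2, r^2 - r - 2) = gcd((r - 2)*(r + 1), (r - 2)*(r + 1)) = r^2 - r - 2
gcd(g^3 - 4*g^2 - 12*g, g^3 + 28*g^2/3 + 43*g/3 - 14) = 1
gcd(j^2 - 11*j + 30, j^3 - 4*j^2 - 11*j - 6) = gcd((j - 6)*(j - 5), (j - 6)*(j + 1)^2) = j - 6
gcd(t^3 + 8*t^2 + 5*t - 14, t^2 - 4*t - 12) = t + 2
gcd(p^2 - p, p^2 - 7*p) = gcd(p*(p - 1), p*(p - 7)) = p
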